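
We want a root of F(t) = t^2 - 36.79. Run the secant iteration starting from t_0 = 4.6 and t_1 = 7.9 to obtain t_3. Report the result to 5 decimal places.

F(4.6) = -15.6300000, F(7.9) = 25.6200000
t_2 = 7.9000000 − 25.6200000·(7.9000000 − 4.6000000) / (25.6200000 − (-15.6300000)) = 7.9000000 − (84.5460000)/(41.2500000) = 5.8504000
F(5.8504000) = -2.5628198
t_3 = 5.8504000 − (-2.5628198)·(5.8504000 − 7.9000000) / (-2.5628198 − 25.6200000) = 5.8504000 − (5.2527555)/(-28.1828198) = 6.0367815

6.03678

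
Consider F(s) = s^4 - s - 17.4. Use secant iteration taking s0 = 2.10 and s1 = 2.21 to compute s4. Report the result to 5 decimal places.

F(2.10) = -0.0519000, F(2.21) = 4.2444328
s2 = 2.2100000 − 4.2444328·(2.2100000 − 2.1000000) / (4.2444328 − (-0.0519000)) = 2.2100000 − (0.4668876)/(4.2963328) = 2.1013288
F(2.1013288) = -0.0039577
s3 = 2.1013288 − (-0.0039577)·(2.1013288 − 2.2100000) / (-0.0039577 − 4.2444328) = 2.1013288 − (0.0004301)/(-4.2483905) = 2.1014300
F(2.1014300) = -0.0003014
s4 = 2.1014300 − (-0.0003014)·(2.1014300 − 2.1013288) / (-0.0003014 − (-0.0039577)) = 2.1014300 − (0.0000000)/(0.0036563) = 2.1014384

2.10144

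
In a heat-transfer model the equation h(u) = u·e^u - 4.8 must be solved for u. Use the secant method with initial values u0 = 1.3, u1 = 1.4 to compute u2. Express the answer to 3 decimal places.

1.303

h(1.3) = -0.02991, h(1.4) = 0.87728
u2 = 1.40000 − 0.87728·(1.40000 − 1.30000) / (0.87728 − (-0.02991)) = 1.40000 − (0.08773)/(0.90719) = 1.30330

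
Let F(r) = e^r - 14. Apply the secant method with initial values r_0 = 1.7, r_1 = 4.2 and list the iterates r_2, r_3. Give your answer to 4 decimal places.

F(1.7) = -8.526053, F(4.2) = 52.686331
r_2 = 4.200000 − 52.686331·(4.200000 − 1.700000) / (52.686331 − (-8.526053)) = 4.200000 − (131.715828)/(61.212384) = 2.048216
F(2.048216) = -6.245944
r_3 = 2.048216 − (-6.245944)·(2.048216 − 4.200000) / (-6.245944 − 52.686331) = 2.048216 − (13.439923)/(-58.932275) = 2.276273

2.0482, 2.2763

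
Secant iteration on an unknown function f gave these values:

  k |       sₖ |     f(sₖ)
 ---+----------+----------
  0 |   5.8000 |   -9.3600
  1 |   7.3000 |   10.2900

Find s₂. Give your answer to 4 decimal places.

6.5145

s₂ = 7.3000 − 10.2900·(7.3000 − 5.8000) / (10.2900 − (-9.3600))
   = 7.3000 − (15.435000)/(19.650000) = 6.514504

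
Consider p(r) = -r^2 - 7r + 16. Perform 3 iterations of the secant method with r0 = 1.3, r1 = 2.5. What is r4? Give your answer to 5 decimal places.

1.81508

p(1.3) = 5.2100000, p(2.5) = -7.7500000
r2 = 2.5000000 − (-7.7500000)·(2.5000000 − 1.3000000) / (-7.7500000 − 5.2100000) = 2.5000000 − (-9.3000000)/(-12.9600000) = 1.7824074
p(1.7824074) = 0.3461720
r3 = 1.7824074 − 0.3461720·(1.7824074 − 2.5000000) / (0.3461720 − (-7.7500000)) = 1.7824074 − (-0.2484105)/(8.0961720) = 1.8130899
p(1.8130899) = 0.0210761
r4 = 1.8130899 − 0.0210761·(1.8130899 − 1.7824074) / (0.0210761 − 0.3461720) = 1.8130899 − (0.0006467)/(-0.3250959) = 1.8150790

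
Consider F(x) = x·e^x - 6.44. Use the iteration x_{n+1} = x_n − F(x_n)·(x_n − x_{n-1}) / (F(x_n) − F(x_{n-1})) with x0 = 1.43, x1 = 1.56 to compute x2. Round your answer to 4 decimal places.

F(1.43) = -0.464460, F(1.56) = 0.983761
x2 = 1.560000 − 0.983761·(1.560000 − 1.430000) / (0.983761 − (-0.464460)) = 1.560000 − (0.127889)/(1.448221) = 1.471692

1.4717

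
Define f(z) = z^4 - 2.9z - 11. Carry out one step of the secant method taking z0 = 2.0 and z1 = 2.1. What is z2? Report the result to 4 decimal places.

f(2.0) = -0.800000, f(2.1) = 2.358100
z2 = 2.100000 − 2.358100·(2.100000 − 2.000000) / (2.358100 − (-0.800000)) = 2.100000 − (0.235810)/(3.158100) = 2.025332

2.0253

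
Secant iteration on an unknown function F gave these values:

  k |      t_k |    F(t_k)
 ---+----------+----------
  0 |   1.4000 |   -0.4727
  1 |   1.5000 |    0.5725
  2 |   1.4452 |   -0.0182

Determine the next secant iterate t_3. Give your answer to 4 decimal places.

1.4469

t_3 = 1.4452 − (-0.0182)·(1.4452 − 1.5000) / (-0.0182 − 0.5725)
   = 1.4452 − (0.000997)/(-0.590700) = 1.446888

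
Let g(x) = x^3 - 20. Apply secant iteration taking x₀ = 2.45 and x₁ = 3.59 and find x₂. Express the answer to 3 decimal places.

g(2.45) = -5.29387, g(3.59) = 26.26828
x₂ = 3.59000 − 26.26828·(3.59000 − 2.45000) / (26.26828 − (-5.29387)) = 3.59000 − (29.94584)/(31.56215) = 2.64121

2.641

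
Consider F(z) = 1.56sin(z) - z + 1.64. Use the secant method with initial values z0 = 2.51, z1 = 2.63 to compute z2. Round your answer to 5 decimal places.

F(2.51) = 0.0510722, F(2.63) = -0.2262761
z2 = 2.6300000 − (-0.2262761)·(2.6300000 − 2.5100000) / (-0.2262761 − 0.0510722) = 2.6300000 − (-0.0271531)/(-0.2773483) = 2.5320974

2.53210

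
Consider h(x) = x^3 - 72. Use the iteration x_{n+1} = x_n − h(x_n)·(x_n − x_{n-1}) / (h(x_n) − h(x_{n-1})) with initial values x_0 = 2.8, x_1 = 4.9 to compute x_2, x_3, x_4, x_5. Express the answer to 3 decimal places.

h(2.8) = -50.04800, h(4.9) = 45.64900
x_2 = 4.90000 − 45.64900·(4.90000 − 2.80000) / (45.64900 − (-50.04800)) = 4.90000 − (95.86290)/(95.69700) = 3.89827
h(3.89827) = -12.76007
x_3 = 3.89827 − (-12.76007)·(3.89827 − 4.90000) / (-12.76007 − 45.64900) = 3.89827 − (12.78219)/(-58.40907) = 4.11711
h(4.11711) = -2.21276
x_4 = 4.11711 − (-2.21276)·(4.11711 − 3.89827) / (-2.21276 − (-12.76007)) = 4.11711 − (-0.48424)/(10.54730) = 4.16302
h(4.16302) = 0.14803
x_5 = 4.16302 − 0.14803·(4.16302 − 4.11711) / (0.14803 − (-2.21276)) = 4.16302 − (0.00680)/(2.36079) = 4.16014

3.898, 4.117, 4.163, 4.160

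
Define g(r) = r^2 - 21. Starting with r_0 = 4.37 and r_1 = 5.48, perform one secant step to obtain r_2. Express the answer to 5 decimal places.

g(4.37) = -1.9031000, g(5.48) = 9.0304000
r_2 = 5.4800000 − 9.0304000·(5.4800000 − 4.3700000) / (9.0304000 − (-1.9031000)) = 5.4800000 − (10.0237440)/(10.9335000) = 4.5632081

4.56321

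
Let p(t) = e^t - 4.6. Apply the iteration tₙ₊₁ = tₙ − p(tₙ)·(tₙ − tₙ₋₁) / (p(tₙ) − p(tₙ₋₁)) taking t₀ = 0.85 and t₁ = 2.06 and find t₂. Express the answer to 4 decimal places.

1.3467

p(0.85) = -2.260353, p(2.06) = 3.245970
t₂ = 2.060000 − 3.245970·(2.060000 − 0.850000) / (3.245970 − (-2.260353)) = 2.060000 − (3.927623)/(5.506323) = 1.346707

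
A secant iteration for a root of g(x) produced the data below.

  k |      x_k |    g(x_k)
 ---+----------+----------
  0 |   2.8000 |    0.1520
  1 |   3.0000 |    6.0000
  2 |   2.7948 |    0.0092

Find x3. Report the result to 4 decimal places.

2.7945

x3 = 2.7948 − 0.0092·(2.7948 − 3.0000) / (0.0092 − 6.0000)
   = 2.7948 − (-0.001888)/(-5.990800) = 2.794485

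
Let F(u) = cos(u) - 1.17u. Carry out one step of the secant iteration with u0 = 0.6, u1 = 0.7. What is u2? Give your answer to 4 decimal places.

0.6695

F(0.6) = 0.123336, F(0.7) = -0.054158
u2 = 0.700000 − (-0.054158)·(0.700000 − 0.600000) / (-0.054158 − 0.123336) = 0.700000 − (-0.005416)/(-0.177493) = 0.669487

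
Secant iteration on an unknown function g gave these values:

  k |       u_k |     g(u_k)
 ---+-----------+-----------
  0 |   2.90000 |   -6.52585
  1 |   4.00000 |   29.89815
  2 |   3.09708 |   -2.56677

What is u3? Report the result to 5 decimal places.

3.16847

u3 = 3.09708 − (-2.56677)·(3.09708 − 4.00000) / (-2.56677 − 29.89815)
   = 3.09708 − (2.3175880)/(-32.4649200) = 3.1684675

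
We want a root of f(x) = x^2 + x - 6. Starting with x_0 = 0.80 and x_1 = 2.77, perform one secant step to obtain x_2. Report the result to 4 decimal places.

f(0.80) = -4.560000, f(2.77) = 4.442900
x_2 = 2.770000 − 4.442900·(2.770000 − 0.800000) / (4.442900 − (-4.560000)) = 2.770000 − (8.752513)/(9.002900) = 1.797812

1.7978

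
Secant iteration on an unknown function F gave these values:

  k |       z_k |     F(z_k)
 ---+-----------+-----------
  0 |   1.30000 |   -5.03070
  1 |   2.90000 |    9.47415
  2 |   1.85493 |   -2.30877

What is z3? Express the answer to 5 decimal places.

z3 = 1.85493 − (-2.30877)·(1.85493 − 2.90000) / (-2.30877 − 9.47415)
   = 1.85493 − (2.4128263)/(-11.7829200) = 2.0597032

2.05970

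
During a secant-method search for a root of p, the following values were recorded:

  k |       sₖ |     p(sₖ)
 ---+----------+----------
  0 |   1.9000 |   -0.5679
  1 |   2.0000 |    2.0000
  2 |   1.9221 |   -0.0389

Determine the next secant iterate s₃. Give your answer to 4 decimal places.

1.9236

s₃ = 1.9221 − (-0.0389)·(1.9221 − 2.0000) / (-0.0389 − 2.0000)
   = 1.9221 − (0.003030)/(-2.038900) = 1.923586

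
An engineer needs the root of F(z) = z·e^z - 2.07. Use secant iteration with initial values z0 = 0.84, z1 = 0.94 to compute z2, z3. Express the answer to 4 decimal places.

F(0.84) = -0.124252, F(0.94) = 0.336383
z2 = 0.940000 − 0.336383·(0.940000 − 0.840000) / (0.336383 − (-0.124252)) = 0.940000 − (0.033638)/(0.460634) = 0.866974
F(0.866974) = -0.006863
z3 = 0.866974 − (-0.006863)·(0.866974 − 0.940000) / (-0.006863 − 0.336383) = 0.866974 − (0.000501)/(-0.343245) = 0.868434

0.8670, 0.8684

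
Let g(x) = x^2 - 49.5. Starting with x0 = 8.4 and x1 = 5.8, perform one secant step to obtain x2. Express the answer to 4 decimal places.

g(8.4) = 21.060000, g(5.8) = -15.860000
x2 = 5.800000 − (-15.860000)·(5.800000 − 8.400000) / (-15.860000 − 21.060000) = 5.800000 − (41.236000)/(-36.920000) = 6.916901

6.9169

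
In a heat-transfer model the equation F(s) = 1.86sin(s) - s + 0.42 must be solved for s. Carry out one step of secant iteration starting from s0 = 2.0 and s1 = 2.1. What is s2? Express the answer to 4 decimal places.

F(2.0) = 0.111293, F(2.1) = -0.074431
s2 = 2.100000 − (-0.074431)·(2.100000 − 2.000000) / (-0.074431 − 0.111293) = 2.100000 − (-0.007443)/(-0.185724) = 2.059924

2.0599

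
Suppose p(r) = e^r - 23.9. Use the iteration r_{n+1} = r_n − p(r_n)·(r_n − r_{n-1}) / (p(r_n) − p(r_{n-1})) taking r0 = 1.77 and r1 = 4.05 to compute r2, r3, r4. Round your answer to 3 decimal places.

2.568, 2.931, 3.259

p(1.77) = -18.02915, p(4.05) = 33.49746
r2 = 4.05000 − 33.49746·(4.05000 − 1.77000) / (33.49746 − (-18.02915)) = 4.05000 − (76.37420)/(51.52660) = 2.56777
p(2.56777) = -10.86326
r3 = 2.56777 − (-10.86326)·(2.56777 − 4.05000) / (-10.86326 − 33.49746) = 2.56777 − (16.10183)/(-44.36072) = 2.93075
p(2.93075) = -5.15838
r4 = 2.93075 − (-5.15838)·(2.93075 − 2.56777) / (-5.15838 − (-10.86326)) = 2.93075 − (-1.87236)/(5.70488) = 3.25895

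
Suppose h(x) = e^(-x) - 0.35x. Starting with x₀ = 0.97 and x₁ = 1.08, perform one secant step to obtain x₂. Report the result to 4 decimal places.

h(0.97) = 0.039583, h(1.08) = -0.038404
x₂ = 1.080000 − (-0.038404)·(1.080000 − 0.970000) / (-0.038404 − 0.039583) = 1.080000 − (-0.004224)/(-0.077988) = 1.025831

1.0258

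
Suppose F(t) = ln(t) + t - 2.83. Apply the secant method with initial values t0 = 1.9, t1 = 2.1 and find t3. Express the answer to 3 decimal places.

F(1.9) = -0.28815, F(2.1) = 0.01194
t2 = 2.10000 − 0.01194·(2.10000 − 1.90000) / (0.01194 − (-0.28815)) = 2.10000 − (0.00239)/(0.30008) = 2.09204
F(2.09204) = 0.00019
t3 = 2.09204 − 0.00019·(2.09204 − 2.10000) / (0.00019 − 0.01194) = 2.09204 − (0.00000)/(-0.01175) = 2.09192

2.092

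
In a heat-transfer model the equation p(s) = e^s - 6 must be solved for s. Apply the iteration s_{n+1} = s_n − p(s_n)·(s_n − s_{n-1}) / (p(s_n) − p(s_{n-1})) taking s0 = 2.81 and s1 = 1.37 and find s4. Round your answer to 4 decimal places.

1.7876

p(2.81) = 10.609918, p(1.37) = -2.064649
s2 = 1.370000 − (-2.064649)·(1.370000 − 2.810000) / (-2.064649 − 10.609918) = 1.370000 − (2.973095)/(-12.674568) = 1.604572
p(1.604572) = -1.024272
s3 = 1.604572 − (-1.024272)·(1.604572 − 1.370000) / (-1.024272 − (-2.064649)) = 1.604572 − (-0.240265)/(1.040377) = 1.835512
p(1.835512) = 0.268344
s4 = 1.835512 − 0.268344·(1.835512 − 1.604572) / (0.268344 − (-1.024272)) = 1.835512 − (0.061971)/(1.292616) = 1.787570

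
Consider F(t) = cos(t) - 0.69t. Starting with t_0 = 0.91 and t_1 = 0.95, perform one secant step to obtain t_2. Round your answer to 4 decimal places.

0.9005

F(0.91) = -0.014154, F(0.95) = -0.073817
t_2 = 0.950000 − (-0.073817)·(0.950000 − 0.910000) / (-0.073817 − (-0.014154)) = 0.950000 − (-0.002953)/(-0.059663) = 0.900510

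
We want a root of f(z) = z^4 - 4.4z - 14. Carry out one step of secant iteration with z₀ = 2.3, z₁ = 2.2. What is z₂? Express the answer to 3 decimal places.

2.206

f(2.3) = 3.86410, f(2.2) = -0.25440
z₂ = 2.20000 − (-0.25440)·(2.20000 − 2.30000) / (-0.25440 − 3.86410) = 2.20000 − (0.02544)/(-4.11850) = 2.20618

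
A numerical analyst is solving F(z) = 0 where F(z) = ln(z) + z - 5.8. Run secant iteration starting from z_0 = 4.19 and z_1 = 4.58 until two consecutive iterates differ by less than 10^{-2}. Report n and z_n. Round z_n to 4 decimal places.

n = 3, z_n = 4.3336

F(4.19) = -0.177299, F(4.58) = 0.301699
z_2 = 4.580000 − 0.301699·(0.390000)/(0.478998) = 4.334357;  |Δ| = 0.245643
F(4.334357) = 0.000930
z_3 = 4.334357 − 0.000930·(-0.245643)/(-0.300769) = 4.333597;  |Δ| = 0.000760
|z_3 − z_2| = 0.000760 < 10^{-2}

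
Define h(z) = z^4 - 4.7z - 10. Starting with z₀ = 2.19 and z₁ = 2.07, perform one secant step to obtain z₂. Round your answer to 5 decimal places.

h(2.19) = 2.7095752, h(2.07) = -1.3686320
z₂ = 2.0700000 − (-1.3686320)·(2.0700000 − 2.1900000) / (-1.3686320 − 2.7095752) = 2.0700000 − (0.1642358)/(-4.0782072) = 2.1102716

2.11027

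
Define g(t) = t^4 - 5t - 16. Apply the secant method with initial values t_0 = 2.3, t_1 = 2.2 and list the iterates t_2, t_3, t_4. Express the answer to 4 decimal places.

2.2881, 2.2889, 2.2888

g(2.3) = 0.484100, g(2.2) = -3.574400
t_2 = 2.200000 − (-3.574400)·(2.200000 − 2.300000) / (-3.574400 − 0.484100) = 2.200000 − (0.357440)/(-4.058500) = 2.288072
g(2.288072) = -0.032274
t_3 = 2.288072 − (-0.032274)·(2.288072 − 2.200000) / (-0.032274 − (-3.574400)) = 2.288072 − (-0.002842)/(3.542126) = 2.288874
g(2.288874) = 0.002184
t_4 = 2.288874 − 0.002184·(2.288874 − 2.288072) / (0.002184 − (-0.032274)) = 2.288874 − (0.000002)/(0.034458) = 2.288824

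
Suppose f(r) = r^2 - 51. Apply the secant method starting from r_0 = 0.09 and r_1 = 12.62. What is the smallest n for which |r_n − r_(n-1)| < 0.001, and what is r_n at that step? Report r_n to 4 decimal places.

n = 7, r_n = 7.1414

f(0.09) = -50.991900, f(12.62) = 108.264400
r_2 = 12.620000 − 108.264400·(12.530000)/(159.256300) = 4.101951;  |Δ| = 8.518049
f(4.101951) = -34.173996
r_3 = 4.101951 − (-34.173996)·(-8.518049)/(-142.438396) = 6.145612;  |Δ| = 2.043661
f(6.145612) = -13.231453
r_4 = 6.145612 − (-13.231453)·(2.043661)/(20.942543) = 7.436792;  |Δ| = 1.291180
f(7.436792) = 4.305882
r_5 = 7.436792 − 4.305882·(1.291180)/(17.537335) = 7.119773;  |Δ| = 0.317019
f(7.119773) = -0.308828
r_6 = 7.119773 − (-0.308828)·(-0.317019)/(-4.614709) = 7.140989;  |Δ| = 0.021216
f(7.140989) = -0.006276
r_7 = 7.140989 − (-0.006276)·(0.021216)/(0.302552) = 7.141429;  |Δ| = 0.000440
|r_7 − r_6| = 0.000440 < 0.001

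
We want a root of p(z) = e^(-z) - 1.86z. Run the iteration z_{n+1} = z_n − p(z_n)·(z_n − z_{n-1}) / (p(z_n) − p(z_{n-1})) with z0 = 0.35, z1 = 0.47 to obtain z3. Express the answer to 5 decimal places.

0.37099

p(0.35) = 0.0536881, p(0.47) = -0.2491977
z2 = 0.4700000 − (-0.2491977)·(0.4700000 − 0.3500000) / (-0.2491977 − 0.0536881) = 0.4700000 − (-0.0299037)/(-0.3028858) = 0.3712706
p(0.3712706) = -0.0007061
z3 = 0.3712706 − (-0.0007061)·(0.3712706 − 0.4700000) / (-0.0007061 − (-0.2491977)) = 0.3712706 − (0.0000697)/(0.2484916) = 0.3709901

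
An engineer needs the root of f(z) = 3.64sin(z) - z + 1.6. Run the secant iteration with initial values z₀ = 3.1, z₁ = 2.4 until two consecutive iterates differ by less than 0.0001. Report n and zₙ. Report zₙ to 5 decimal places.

n = 5, zₙ = 2.80437

f(3.1) = -1.3486464, f(2.4) = 1.6586860
z₂ = 2.4000000 − 1.6586860·(-0.7000000)/(3.0073324) = 2.7860831;  |Δ| = 0.3860831
f(2.7860831) = 0.0808848
z₃ = 2.7860831 − 0.0808848·(0.3860831)/(-1.5778012) = 2.8058754;  |Δ| = 0.0197923
f(2.8058754) = -0.0066901
z₄ = 2.8058754 − (-0.0066901)·(0.0197923)/(-0.0875749) = 2.8043634;  |Δ| = 0.0015120
f(2.8043634) = 0.0000169
z₅ = 2.8043634 − 0.0000169·(-0.0015120)/(0.0067070) = 2.8043672;  |Δ| = 0.0000038
|z₅ − z₄| = 0.0000038 < 0.0001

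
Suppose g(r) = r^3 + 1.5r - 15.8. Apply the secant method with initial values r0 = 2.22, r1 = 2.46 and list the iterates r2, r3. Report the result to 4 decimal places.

g(2.22) = -1.528952, g(2.46) = 2.776936
r2 = 2.460000 − 2.776936·(2.460000 − 2.220000) / (2.776936 − (-1.528952)) = 2.460000 − (0.666465)/(4.305888) = 2.305220
g(2.305220) = -0.092138
r3 = 2.305220 − (-0.092138)·(2.305220 − 2.460000) / (-0.092138 − 2.776936) = 2.305220 − (0.014261)/(-2.869074) = 2.310191

2.3052, 2.3102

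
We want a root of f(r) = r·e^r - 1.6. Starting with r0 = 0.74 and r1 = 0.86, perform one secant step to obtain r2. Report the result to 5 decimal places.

f(0.74) = -0.0490077, f(0.86) = 0.4323182
r2 = 0.8600000 − 0.4323182·(0.8600000 − 0.7400000) / (0.4323182 − (-0.0490077)) = 0.8600000 − (0.0518782)/(0.4813259) = 0.7522182

0.75222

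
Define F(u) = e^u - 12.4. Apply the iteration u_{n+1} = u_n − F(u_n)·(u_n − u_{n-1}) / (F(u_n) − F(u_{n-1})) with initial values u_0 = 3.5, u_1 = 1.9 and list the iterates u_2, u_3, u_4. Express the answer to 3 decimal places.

F(3.5) = 20.71545, F(1.9) = -5.71411
u_2 = 1.90000 − (-5.71411)·(1.90000 − 3.50000) / (-5.71411 − 20.71545) = 1.90000 − (9.14257)/(-26.42956) = 2.24592
F(2.24592) = -2.95088
u_3 = 2.24592 − (-2.95088)·(2.24592 − 1.90000) / (-2.95088 − (-5.71411)) = 2.24592 − (-1.02077)/(2.76323) = 2.61534
F(2.61534) = 1.27180
u_4 = 2.61534 − 1.27180·(2.61534 − 2.24592) / (1.27180 − (-2.95088)) = 2.61534 − (0.46982)/(4.22267) = 2.50407

2.246, 2.615, 2.504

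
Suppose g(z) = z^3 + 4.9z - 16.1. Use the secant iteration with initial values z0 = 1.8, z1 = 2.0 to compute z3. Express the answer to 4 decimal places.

1.8955

g(1.8) = -1.448000, g(2.0) = 1.700000
z2 = 2.000000 − 1.700000·(2.000000 − 1.800000) / (1.700000 − (-1.448000)) = 2.000000 − (0.340000)/(3.148000) = 1.891995
g(1.891995) = -0.056555
z3 = 1.891995 − (-0.056555)·(1.891995 − 2.000000) / (-0.056555 − 1.700000) = 1.891995 − (0.006108)/(-1.756555) = 1.895472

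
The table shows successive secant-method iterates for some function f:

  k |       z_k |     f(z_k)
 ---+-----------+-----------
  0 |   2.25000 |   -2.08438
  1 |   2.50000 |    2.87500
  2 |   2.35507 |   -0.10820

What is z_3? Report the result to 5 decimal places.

2.36033

z_3 = 2.35507 − (-0.10820)·(2.35507 − 2.50000) / (-0.10820 − 2.87500)
   = 2.35507 − (0.0156814)/(-2.9832000) = 2.3603266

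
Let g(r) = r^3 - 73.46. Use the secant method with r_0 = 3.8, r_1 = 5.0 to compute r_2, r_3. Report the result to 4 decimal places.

4.1181, 4.1760

g(3.8) = -18.588000, g(5.0) = 51.540000
r_2 = 5.000000 − 51.540000·(5.000000 − 3.800000) / (51.540000 − (-18.588000)) = 5.000000 − (61.848000)/(70.128000) = 4.118070
g(4.118070) = -3.623717
r_3 = 4.118070 − (-3.623717)·(4.118070 − 5.000000) / (-3.623717 − 51.540000) = 4.118070 − (3.195866)/(-55.163717) = 4.176004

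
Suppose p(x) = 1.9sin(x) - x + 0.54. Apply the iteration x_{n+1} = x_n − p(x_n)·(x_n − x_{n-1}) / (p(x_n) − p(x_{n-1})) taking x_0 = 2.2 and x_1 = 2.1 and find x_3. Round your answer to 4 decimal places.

p(2.2) = -0.123857, p(2.1) = 0.080098
x_2 = 2.100000 − 0.080098·(2.100000 − 2.200000) / (0.080098 − (-0.123857)) = 2.100000 − (-0.008010)/(0.203955) = 2.139272
p(2.139272) = 0.001900
x_3 = 2.139272 − 0.001900·(2.139272 − 2.100000) / (0.001900 − 0.080098) = 2.139272 − (0.000075)/(-0.078198) = 2.140227

2.1402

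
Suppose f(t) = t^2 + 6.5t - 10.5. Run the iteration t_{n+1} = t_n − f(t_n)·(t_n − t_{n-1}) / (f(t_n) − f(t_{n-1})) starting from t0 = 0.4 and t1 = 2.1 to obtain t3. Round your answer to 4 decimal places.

1.3333

f(0.4) = -7.740000, f(2.1) = 7.560000
t2 = 2.100000 − 7.560000·(2.100000 − 0.400000) / (7.560000 − (-7.740000)) = 2.100000 − (12.852000)/(15.300000) = 1.260000
f(1.260000) = -0.722400
t3 = 1.260000 − (-0.722400)·(1.260000 − 2.100000) / (-0.722400 − 7.560000) = 1.260000 − (0.606816)/(-8.282400) = 1.333266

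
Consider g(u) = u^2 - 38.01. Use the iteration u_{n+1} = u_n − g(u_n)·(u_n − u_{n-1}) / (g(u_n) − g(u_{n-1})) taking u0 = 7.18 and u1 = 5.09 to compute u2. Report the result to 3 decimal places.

6.076

g(7.18) = 13.54240, g(5.09) = -12.10190
u2 = 5.09000 − (-12.10190)·(5.09000 − 7.18000) / (-12.10190 − 13.54240) = 5.09000 − (25.29297)/(-25.64430) = 6.07630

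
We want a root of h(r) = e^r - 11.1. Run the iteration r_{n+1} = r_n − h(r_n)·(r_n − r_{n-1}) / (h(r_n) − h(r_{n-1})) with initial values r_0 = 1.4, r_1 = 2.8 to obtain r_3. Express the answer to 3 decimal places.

h(1.4) = -7.04480, h(2.8) = 5.34465
r_2 = 2.80000 − 5.34465·(2.80000 − 1.40000) / (5.34465 − (-7.04480)) = 2.80000 − (7.48251)/(12.38945) = 2.19606
h(2.19606) = -2.11049
r_3 = 2.19606 − (-2.11049)·(2.19606 − 2.80000) / (-2.11049 − 5.34465) = 2.19606 − (1.27461)/(-7.45514) = 2.36703

2.367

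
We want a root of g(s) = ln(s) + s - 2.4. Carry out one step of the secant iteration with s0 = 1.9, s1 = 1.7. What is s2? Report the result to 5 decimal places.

1.80884

g(1.9) = 0.1418539, g(1.7) = -0.1693717
s2 = 1.7000000 − (-0.1693717)·(1.7000000 − 1.9000000) / (-0.1693717 − 0.1418539) = 1.7000000 − (0.0338743)/(-0.3112256) = 1.8088418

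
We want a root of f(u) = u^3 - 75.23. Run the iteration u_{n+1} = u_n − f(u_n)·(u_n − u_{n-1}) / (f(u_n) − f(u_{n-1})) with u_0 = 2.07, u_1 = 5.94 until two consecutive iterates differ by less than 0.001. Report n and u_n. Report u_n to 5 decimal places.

n = 7, u_n = 4.22147

f(2.07) = -66.3602570, f(5.94) = 134.3545840
u_2 = 5.9400000 − 134.3545840·(3.8700000)/(200.7148410) = 3.3494978;  |Δ| = 2.5905022
f(3.3494978) = -37.6515308
u_3 = 3.3494978 − (-37.6515308)·(-2.5905022)/(-172.0061148) = 3.9165496;  |Δ| = 0.5670518
f(3.9165496) = -15.1526342
u_4 = 3.9165496 − (-15.1526342)·(0.5670518)/(22.4988965) = 4.2984496;  |Δ| = 0.3819000
f(4.2984496) = 4.1910276
u_5 = 4.2984496 − 4.1910276·(0.3819000)/(19.3436618) = 4.2157065;  |Δ| = 0.0827430
f(4.2157065) = -0.3076992
u_6 = 4.2157065 − (-0.3076992)·(-0.0827430)/(-4.4987268) = 4.2213659;  |Δ| = 0.0056594
f(4.2213659) = -0.0055558
u_7 = 4.2213659 − (-0.0055558)·(0.0056594)/(0.3021434) = 4.2214699;  |Δ| = 0.0001041
|u_7 − u_6| = 0.0001041 < 0.001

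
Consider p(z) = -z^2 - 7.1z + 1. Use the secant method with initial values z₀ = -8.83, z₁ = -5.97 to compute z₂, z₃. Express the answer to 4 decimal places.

p(-8.83) = -14.275900, p(-5.97) = 7.746100
z₂ = -5.970000 − 7.746100·(-5.970000 − (-8.830000)) / (7.746100 − (-14.275900)) = -5.970000 − (22.153846)/(22.022000) = -6.975987
p(-6.975987) = 1.865113
z₃ = -6.975987 − 1.865113·(-6.975987 − (-5.970000)) / (1.865113 − 7.746100) = -6.975987 − (-1.876279)/(-5.880987) = -7.295029

-6.9760, -7.2950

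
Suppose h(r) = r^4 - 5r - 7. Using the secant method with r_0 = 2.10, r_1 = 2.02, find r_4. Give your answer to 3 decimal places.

h(2.10) = 1.94810, h(2.02) = -0.45034
r_2 = 2.02000 − (-0.45034)·(2.02000 − 2.10000) / (-0.45034 − 1.94810) = 2.02000 − (0.03603)/(-2.39844) = 2.03502
h(2.03502) = -0.02465
r_3 = 2.03502 − (-0.02465)·(2.03502 − 2.02000) / (-0.02465 − (-0.45034)) = 2.03502 − (-0.00037)/(0.42568) = 2.03589
h(2.03589) = 0.00034
r_4 = 2.03589 − 0.00034·(2.03589 − 2.03502) / (0.00034 − (-0.02465)) = 2.03589 − (0.00000)/(0.02499) = 2.03588

2.036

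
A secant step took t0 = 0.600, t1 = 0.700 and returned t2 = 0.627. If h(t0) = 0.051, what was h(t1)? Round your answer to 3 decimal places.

-0.138

The secant line through (0.600, 0.051) and (0.700, h(t1)) crosses zero at t2 = 0.627.
So (0.600, 0.051), (0.700, h(t1)), (0.627, 0) are collinear:
h(t1) = 0.051 · (0.700 − 0.627) / (0.600 − 0.627) = 0.051 · (0.07300)/(-0.02700) = -0.13789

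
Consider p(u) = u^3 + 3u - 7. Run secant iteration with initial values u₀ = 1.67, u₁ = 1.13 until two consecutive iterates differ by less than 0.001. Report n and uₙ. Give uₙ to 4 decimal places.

n = 5, uₙ = 1.4063

p(1.67) = 2.667463, p(1.13) = -2.167103
u₂ = 1.130000 − (-2.167103)·(-0.540000)/(-4.834566) = 1.372056;  |Δ| = 0.242056
p(1.372056) = -0.300885
u₃ = 1.372056 − (-0.300885)·(0.242056)/(1.866218) = 1.411082;  |Δ| = 0.039026
p(1.411082) = 0.042925
u₄ = 1.411082 − 0.042925·(0.039026)/(0.343810) = 1.406210;  |Δ| = 0.004872
p(1.406210) = -0.000697
u₅ = 1.406210 − (-0.000697)·(-0.004872)/(-0.043622) = 1.406287;  |Δ| = 0.000078
|u₅ − u₄| = 0.000078 < 0.001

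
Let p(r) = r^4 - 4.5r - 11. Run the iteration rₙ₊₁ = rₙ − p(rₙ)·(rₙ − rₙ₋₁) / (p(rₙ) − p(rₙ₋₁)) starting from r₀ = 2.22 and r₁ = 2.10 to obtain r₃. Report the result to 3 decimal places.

p(2.22) = 3.29913, p(2.10) = -1.00190
r₂ = 2.10000 − (-1.00190)·(2.10000 − 2.22000) / (-1.00190 − 3.29913) = 2.10000 − (0.12023)/(-4.30103) = 2.12795
p(2.12795) = -0.07133
r₃ = 2.12795 − (-0.07133)·(2.12795 − 2.10000) / (-0.07133 − (-1.00190)) = 2.12795 − (-0.00199)/(0.93057) = 2.13010

2.130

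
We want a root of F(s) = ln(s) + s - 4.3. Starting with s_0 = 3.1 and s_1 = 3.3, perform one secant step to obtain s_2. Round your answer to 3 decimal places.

3.152

F(3.1) = -0.06860, F(3.3) = 0.19392
s_2 = 3.30000 − 0.19392·(3.30000 − 3.10000) / (0.19392 − (-0.06860)) = 3.30000 − (0.03878)/(0.26252) = 3.15226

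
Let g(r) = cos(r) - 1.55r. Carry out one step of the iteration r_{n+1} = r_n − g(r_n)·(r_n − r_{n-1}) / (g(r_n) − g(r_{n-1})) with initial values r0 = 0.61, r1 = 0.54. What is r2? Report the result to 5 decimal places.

g(0.61) = -0.1258520, g(0.54) = 0.0207087
r2 = 0.5400000 − 0.0207087·(0.5400000 − 0.6100000) / (0.0207087 − (-0.1258520)) = 0.5400000 − (-0.0014496)/(0.1465607) = 0.5498908

0.54989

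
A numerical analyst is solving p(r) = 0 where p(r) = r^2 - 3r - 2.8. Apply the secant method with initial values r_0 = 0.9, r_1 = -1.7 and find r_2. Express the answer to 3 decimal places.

-0.334

p(0.9) = -4.69000, p(-1.7) = 5.19000
r_2 = -1.70000 − 5.19000·(-1.70000 − 0.90000) / (5.19000 − (-4.69000)) = -1.70000 − (-13.49400)/(9.88000) = -0.33421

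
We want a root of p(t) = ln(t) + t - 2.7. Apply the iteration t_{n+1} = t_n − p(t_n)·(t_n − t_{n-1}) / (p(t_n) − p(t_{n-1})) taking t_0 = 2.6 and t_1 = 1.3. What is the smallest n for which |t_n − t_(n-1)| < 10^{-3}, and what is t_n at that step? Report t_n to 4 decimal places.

p(2.6) = 0.855511, p(1.3) = -1.137636
t_2 = 1.300000 − (-1.137636)·(-1.300000)/(-1.993147) = 2.042006;  |Δ| = 0.742006
p(2.042006) = 0.055938
t_3 = 2.042006 − 0.055938·(0.742006)/(1.193574) = 2.007231;  |Δ| = 0.034775
p(2.007231) = 0.003987
t_4 = 2.007231 − 0.003987·(-0.034775)/(-0.051951) = 2.004562;  |Δ| = 0.002669
p(2.004562) = -0.000012
t_5 = 2.004562 − (-0.000012)·(-0.002669)/(-0.003999) = 2.004570;  |Δ| = 0.000008
|t_5 − t_4| = 0.000008 < 10^{-3}

n = 5, t_n = 2.0046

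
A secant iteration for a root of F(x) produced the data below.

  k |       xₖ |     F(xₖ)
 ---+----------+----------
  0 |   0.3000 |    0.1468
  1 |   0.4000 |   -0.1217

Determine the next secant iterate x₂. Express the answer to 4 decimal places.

0.3547

x₂ = 0.4000 − (-0.1217)·(0.4000 − 0.3000) / (-0.1217 − 0.1468)
   = 0.4000 − (-0.012170)/(-0.268500) = 0.354674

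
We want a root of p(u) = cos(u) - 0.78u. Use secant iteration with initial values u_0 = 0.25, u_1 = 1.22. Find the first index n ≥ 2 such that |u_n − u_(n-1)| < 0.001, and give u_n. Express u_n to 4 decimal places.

p(0.25) = 0.773912, p(1.22) = -0.607954
u_2 = 1.220000 − (-0.607954)·(0.970000)/(-1.381867) = 0.793247;  |Δ| = 0.426753
p(0.793247) = 0.082802
u_3 = 0.793247 − 0.082802·(-0.426753)/(0.690757) = 0.844403;  |Δ| = 0.051156
p(0.844403) = 0.005544
u_4 = 0.844403 − 0.005544·(0.051156)/(-0.077259) = 0.848073;  |Δ| = 0.003671
p(0.848073) = -0.000068
u_5 = 0.848073 − (-0.000068)·(0.003671)/(-0.005612) = 0.848029;  |Δ| = 0.000044
|u_5 − u_4| = 0.000044 < 0.001

n = 5, u_n = 0.8480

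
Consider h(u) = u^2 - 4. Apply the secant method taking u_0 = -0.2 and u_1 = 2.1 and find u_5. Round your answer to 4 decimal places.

h(-0.2) = -3.960000, h(2.1) = 0.410000
u_2 = 2.100000 − 0.410000·(2.100000 − (-0.200000)) / (0.410000 − (-3.960000)) = 2.100000 − (0.943000)/(4.370000) = 1.884211
h(1.884211) = -0.449751
u_3 = 1.884211 − (-0.449751)·(1.884211 − 2.100000) / (-0.449751 − 0.410000) = 1.884211 − (0.097051)/(-0.859751) = 1.997094
h(1.997094) = -0.011616
u_4 = 1.997094 − (-0.011616)·(1.997094 − 1.884211) / (-0.011616 − (-0.449751)) = 1.997094 − (-0.001311)/(0.438134) = 2.000087
h(2.000087) = 0.000347
u_5 = 2.000087 − 0.000347·(2.000087 − 1.997094) / (0.000347 − (-0.011616)) = 2.000087 − (0.000001)/(0.011963) = 2.000000

2.0000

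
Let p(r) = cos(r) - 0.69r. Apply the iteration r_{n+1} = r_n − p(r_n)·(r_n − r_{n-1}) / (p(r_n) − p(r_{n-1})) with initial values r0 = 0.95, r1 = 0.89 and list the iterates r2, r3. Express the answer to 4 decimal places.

0.9003, 0.9004

p(0.95) = -0.073817, p(0.89) = 0.015312
r2 = 0.890000 − 0.015312·(0.890000 − 0.950000) / (0.015312 − (-0.073817)) = 0.890000 − (-0.000919)/(0.089129) = 0.900308
p(0.900308) = 0.000156
r3 = 0.900308 − 0.000156·(0.900308 − 0.890000) / (0.000156 − 0.015312) = 0.900308 − (0.000002)/(-0.015156) = 0.900414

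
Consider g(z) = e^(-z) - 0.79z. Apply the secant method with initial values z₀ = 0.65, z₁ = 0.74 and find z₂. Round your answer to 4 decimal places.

0.6566

g(0.65) = 0.008546, g(0.74) = -0.107486
z₂ = 0.740000 − (-0.107486)·(0.740000 − 0.650000) / (-0.107486 − 0.008546) = 0.740000 − (-0.009674)/(-0.116032) = 0.656629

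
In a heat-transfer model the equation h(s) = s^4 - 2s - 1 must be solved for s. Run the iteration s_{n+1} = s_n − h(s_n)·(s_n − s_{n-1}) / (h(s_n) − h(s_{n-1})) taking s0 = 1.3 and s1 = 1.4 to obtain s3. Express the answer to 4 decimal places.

h(1.3) = -0.743900, h(1.4) = 0.041600
s2 = 1.400000 − 0.041600·(1.400000 − 1.300000) / (0.041600 − (-0.743900)) = 1.400000 − (0.004160)/(0.785500) = 1.394704
h(1.394704) = -0.005608
s3 = 1.394704 − (-0.005608)·(1.394704 − 1.400000) / (-0.005608 − 0.041600) = 1.394704 − (0.000030)/(-0.047208) = 1.395333

1.3953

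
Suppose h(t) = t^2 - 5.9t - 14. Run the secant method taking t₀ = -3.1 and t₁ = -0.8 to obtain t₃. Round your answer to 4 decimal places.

-1.8308

h(-3.1) = 13.900000, h(-0.8) = -8.640000
t₂ = -0.800000 − (-8.640000)·(-0.800000 − (-3.100000)) / (-8.640000 − 13.900000) = -0.800000 − (-19.872000)/(-22.540000) = -1.681633
h(-1.681633) = -1.250479
t₃ = -1.681633 − (-1.250479)·(-1.681633 − (-0.800000)) / (-1.250479 − (-8.640000)) = -1.681633 − (1.102463)/(7.389521) = -1.830825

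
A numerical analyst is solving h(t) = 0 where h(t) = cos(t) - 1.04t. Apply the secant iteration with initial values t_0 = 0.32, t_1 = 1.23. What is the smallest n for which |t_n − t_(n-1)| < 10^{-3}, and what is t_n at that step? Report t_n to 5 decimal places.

h(0.32) = 0.6164354, h(1.23) = -0.9449623
t_2 = 1.2300000 − (-0.9449623)·(0.9100000)/(-1.5613977) = 0.6792654;  |Δ| = 0.5507346
h(0.6792654) = 0.0715983
t_3 = 0.6792654 − 0.0715983·(-0.5507346)/(1.0165606) = 0.7180547;  |Δ| = 0.0387893
h(0.7180547) = 0.0063100
t_4 = 0.7180547 − 0.0063100·(0.0387893)/(-0.0652883) = 0.7218037;  |Δ| = 0.0037489
h(0.7218037) = -0.0000607
t_5 = 0.7218037 − (-0.0000607)·(0.0037489)/(-0.0063707) = 0.7217680;  |Δ| = 0.0000357
|t_5 − t_4| = 0.0000357 < 10^{-3}

n = 5, t_n = 0.72177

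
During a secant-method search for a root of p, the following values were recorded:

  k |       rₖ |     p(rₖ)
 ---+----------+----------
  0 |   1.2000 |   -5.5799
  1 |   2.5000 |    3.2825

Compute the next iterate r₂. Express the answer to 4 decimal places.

2.0185

r₂ = 2.5000 − 3.2825·(2.5000 − 1.2000) / (3.2825 − (-5.5799))
   = 2.5000 − (4.267250)/(8.862400) = 2.018500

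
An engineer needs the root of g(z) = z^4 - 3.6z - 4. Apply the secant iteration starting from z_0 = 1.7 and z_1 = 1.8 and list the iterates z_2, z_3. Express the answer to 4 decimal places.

1.7990, 1.7991

g(1.7) = -1.767900, g(1.8) = 0.017600
z_2 = 1.800000 − 0.017600·(1.800000 − 1.700000) / (0.017600 − (-1.767900)) = 1.800000 − (0.001760)/(1.785500) = 1.799014
g(1.799014) = -0.001827
z_3 = 1.799014 − (-0.001827)·(1.799014 − 1.800000) / (-0.001827 − 0.017600) = 1.799014 − (0.000002)/(-0.019427) = 1.799107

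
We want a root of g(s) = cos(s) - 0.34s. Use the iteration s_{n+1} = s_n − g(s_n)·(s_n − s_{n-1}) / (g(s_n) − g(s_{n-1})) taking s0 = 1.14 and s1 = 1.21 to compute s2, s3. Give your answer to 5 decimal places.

1.16376, 1.16393

g(1.14) = 0.0299945, g(1.21) = -0.0583806
s2 = 1.2100000 − (-0.0583806)·(1.2100000 − 1.1400000) / (-0.0583806 − 0.0299945) = 1.2100000 − (-0.0040866)/(-0.0883751) = 1.1637580
g(1.1637580) = 0.0002137
s3 = 1.1637580 − 0.0002137·(1.1637580 − 1.2100000) / (0.0002137 − (-0.0583806)) = 1.1637580 − (-0.0000099)/(0.0585943) = 1.1639266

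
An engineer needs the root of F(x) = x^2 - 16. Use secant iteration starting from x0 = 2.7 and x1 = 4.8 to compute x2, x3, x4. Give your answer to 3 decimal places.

3.861, 3.987, 4.000

F(2.7) = -8.71000, F(4.8) = 7.04000
x2 = 4.80000 − 7.04000·(4.80000 − 2.70000) / (7.04000 − (-8.71000)) = 4.80000 − (14.78400)/(15.75000) = 3.86133
F(3.86133) = -1.09010
x3 = 3.86133 − (-1.09010)·(3.86133 − 4.80000) / (-1.09010 − 7.04000) = 3.86133 − (1.02325)/(-8.13010) = 3.98719
F(3.98719) = -0.10230
x4 = 3.98719 − (-0.10230)·(3.98719 − 3.86133) / (-0.10230 − (-1.09010)) = 3.98719 − (-0.01288)/(0.98781) = 4.00023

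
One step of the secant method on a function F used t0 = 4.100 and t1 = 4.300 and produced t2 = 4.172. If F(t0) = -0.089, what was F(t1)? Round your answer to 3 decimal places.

0.158

The secant line through (4.100, -0.089) and (4.300, F(t1)) crosses zero at t2 = 4.172.
So (4.100, -0.089), (4.300, F(t1)), (4.172, 0) are collinear:
F(t1) = -0.089 · (4.300 − 4.172) / (4.100 − 4.172) = -0.089 · (0.12800)/(-0.07200) = 0.15822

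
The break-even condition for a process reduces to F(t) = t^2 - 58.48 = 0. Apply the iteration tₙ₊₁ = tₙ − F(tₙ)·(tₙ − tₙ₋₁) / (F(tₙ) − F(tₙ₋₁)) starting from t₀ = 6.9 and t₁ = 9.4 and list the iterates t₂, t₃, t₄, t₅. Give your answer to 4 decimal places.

7.5669, 7.6389, 7.6473, 7.6472

F(6.9) = -10.870000, F(9.4) = 29.880000
t₂ = 9.400000 − 29.880000·(9.400000 − 6.900000) / (29.880000 − (-10.870000)) = 9.400000 − (74.700000)/(40.750000) = 7.566871
F(7.566871) = -1.222461
t₃ = 7.566871 − (-1.222461)·(7.566871 − 9.400000) / (-1.222461 − 29.880000) = 7.566871 − (2.240928)/(-31.102461) = 7.638921
F(7.638921) = -0.126886
t₄ = 7.638921 − (-0.126886)·(7.638921 − 7.566871) / (-0.126886 − (-1.222461)) = 7.638921 − (-0.009142)/(1.095575) = 7.647266
F(7.647266) = 0.000671
t₅ = 7.647266 − 0.000671·(7.647266 − 7.638921) / (0.000671 − (-0.126886)) = 7.647266 − (0.000006)/(0.127556) = 7.647222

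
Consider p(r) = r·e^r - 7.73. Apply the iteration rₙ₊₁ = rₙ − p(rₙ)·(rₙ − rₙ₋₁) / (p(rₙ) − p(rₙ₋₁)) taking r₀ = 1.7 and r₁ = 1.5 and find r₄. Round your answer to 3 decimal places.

1.585

p(1.7) = 1.57571, p(1.5) = -1.00747
r₂ = 1.50000 − (-1.00747)·(1.50000 − 1.70000) / (-1.00747 − 1.57571) = 1.50000 − (0.20149)/(-2.58318) = 1.57800
p(1.57800) = -0.08416
r₃ = 1.57800 − (-0.08416)·(1.57800 − 1.50000) / (-0.08416 − (-1.00747)) = 1.57800 − (-0.00656)/(0.92331) = 1.58511
p(1.58511) = 0.00509
r₄ = 1.58511 − 0.00509·(1.58511 − 1.57800) / (0.00509 − (-0.08416)) = 1.58511 − (0.00004)/(0.08925) = 1.58471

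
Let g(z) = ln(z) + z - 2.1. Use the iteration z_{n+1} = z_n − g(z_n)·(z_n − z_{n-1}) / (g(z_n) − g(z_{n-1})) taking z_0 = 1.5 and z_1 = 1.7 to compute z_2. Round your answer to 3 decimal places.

1.620

g(1.5) = -0.19453, g(1.7) = 0.13063
z_2 = 1.70000 − 0.13063·(1.70000 − 1.50000) / (0.13063 − (-0.19453)) = 1.70000 − (0.02613)/(0.32516) = 1.61965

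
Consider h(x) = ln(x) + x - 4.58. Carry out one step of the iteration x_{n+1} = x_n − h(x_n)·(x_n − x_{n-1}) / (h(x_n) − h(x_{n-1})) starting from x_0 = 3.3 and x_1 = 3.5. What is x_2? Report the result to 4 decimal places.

3.3665

h(3.3) = -0.086078, h(3.5) = 0.172763
x_2 = 3.500000 − 0.172763·(3.500000 − 3.300000) / (0.172763 − (-0.086078)) = 3.500000 − (0.034553)/(0.258841) = 3.366510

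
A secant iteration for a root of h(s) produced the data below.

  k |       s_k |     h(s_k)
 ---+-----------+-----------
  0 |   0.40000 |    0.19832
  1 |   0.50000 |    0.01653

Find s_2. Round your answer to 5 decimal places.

0.50909

s_2 = 0.50000 − 0.01653·(0.50000 − 0.40000) / (0.01653 − 0.19832)
   = 0.50000 − (0.0016530)/(-0.1817900) = 0.5090929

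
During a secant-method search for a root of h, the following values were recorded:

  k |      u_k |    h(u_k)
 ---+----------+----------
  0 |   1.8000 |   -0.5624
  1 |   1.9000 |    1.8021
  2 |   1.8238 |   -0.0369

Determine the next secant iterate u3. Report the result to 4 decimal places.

1.8253

u3 = 1.8238 − (-0.0369)·(1.8238 − 1.9000) / (-0.0369 − 1.8021)
   = 1.8238 − (0.002812)/(-1.839000) = 1.825329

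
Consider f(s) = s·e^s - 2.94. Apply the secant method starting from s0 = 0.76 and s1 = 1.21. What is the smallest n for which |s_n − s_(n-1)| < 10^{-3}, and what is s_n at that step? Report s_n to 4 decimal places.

n = 5, s_n = 1.0396

f(0.76) = -1.314910, f(1.21) = 1.117716
s2 = 1.210000 − 1.117716·(0.450000)/(2.432627) = 1.003239;  |Δ| = 0.206761
f(1.003239) = -0.204067
s3 = 1.003239 − (-0.204067)·(-0.206761)/(-1.321783) = 1.035160;  |Δ| = 0.031921
f(1.035160) = -0.025447
s4 = 1.035160 − (-0.025447)·(0.031921)/(0.178620) = 1.039708;  |Δ| = 0.004548
f(1.039708) = 0.000700
s5 = 1.039708 − 0.000700·(0.004548)/(0.026147) = 1.039586;  |Δ| = 0.000122
|s5 − s4| = 0.000122 < 10^{-3}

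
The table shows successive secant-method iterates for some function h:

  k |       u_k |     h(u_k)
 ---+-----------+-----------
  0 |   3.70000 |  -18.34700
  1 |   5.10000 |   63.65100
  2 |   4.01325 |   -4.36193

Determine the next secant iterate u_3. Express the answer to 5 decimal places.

u_3 = 4.01325 − (-4.36193)·(4.01325 − 5.10000) / (-4.36193 − 63.65100)
   = 4.01325 − (4.7403274)/(-68.0129300) = 4.0829474

4.08295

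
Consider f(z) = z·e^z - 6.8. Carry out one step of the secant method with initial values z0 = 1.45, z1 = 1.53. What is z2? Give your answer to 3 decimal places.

1.506

f(1.45) = -0.61848, f(1.53) = 0.26581
z2 = 1.53000 − 0.26581·(1.53000 − 1.45000) / (0.26581 − (-0.61848)) = 1.53000 − (0.02126)/(0.88429) = 1.50595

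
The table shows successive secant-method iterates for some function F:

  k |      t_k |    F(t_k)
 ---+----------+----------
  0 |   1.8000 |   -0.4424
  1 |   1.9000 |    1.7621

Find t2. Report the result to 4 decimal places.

t2 = 1.9000 − 1.7621·(1.9000 − 1.8000) / (1.7621 − (-0.4424))
   = 1.9000 − (0.176210)/(2.204500) = 1.820068

1.8201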